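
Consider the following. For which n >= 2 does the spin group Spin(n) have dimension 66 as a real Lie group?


dim Spin(n) = dim so(n) = n(n-1)/2.
Solve n(n-1)/2 = 66, i.e. n^2 - n - 132 = 0.
Discriminant = 1 + 8*66 = 529
n = (1 + sqrt(529))/2 = (1 + 23)/2 = 12


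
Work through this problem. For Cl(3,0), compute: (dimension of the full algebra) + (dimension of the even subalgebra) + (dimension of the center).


n = 3 + 0 = 3
Total dim = 2^3 = 8
Even subalgebra dim = 2^2 = 4
n is odd, so center dim = 2
Sum = 8 + 4 + 2 = 14


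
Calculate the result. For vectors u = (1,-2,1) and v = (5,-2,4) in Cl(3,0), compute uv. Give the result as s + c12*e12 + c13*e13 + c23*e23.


In Cl(3,0): e_i^2 = 1, e_ie_j = -e_je_i for i != j.
Scalar part = u . v = 1*5 + (-2)*(-2) + 1*4
= 5 + 4 + 4 = 13
e12 coeff = 1*(-2) - (-2)*5 = -2 - (-10) = 8
e13 coeff = 1*4 - 1*5 = 4 - 5 = -1
e23 coeff = (-2)*4 - 1*(-2) = -8 - (-2) = -6
uv = 13 + 8*e12 - 1*e13 - 6*e23


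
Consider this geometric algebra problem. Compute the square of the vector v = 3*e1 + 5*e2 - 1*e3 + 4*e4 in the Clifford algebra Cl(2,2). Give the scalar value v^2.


v^2 = sum of c_i^2 * e_i^2
Positive signature terms (e_i^2 = +1): 3^2 + 5^2 = 34
Negative signature terms (e_j^2 = -1): (-1)^2 + 4^2 = 17
v^2 = 34 - 17 = 17


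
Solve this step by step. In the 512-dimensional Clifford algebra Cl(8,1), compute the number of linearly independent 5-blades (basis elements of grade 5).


Number of grade-k basis blades in Cl(p,q) with n = p + q is C(n, k).
n = 8 + 1 = 9
C(9, 5) = 9! / (5! * 4!)
= 362880 / (120 * 24)
= 126


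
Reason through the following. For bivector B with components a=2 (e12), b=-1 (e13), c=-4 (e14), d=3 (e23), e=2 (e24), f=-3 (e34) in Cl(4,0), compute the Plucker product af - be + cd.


Plucker relation: af - be + cd
a*f = 2*(-3) = -6
b*e = (-1)*2 = -2
c*d = (-4)*3 = -12
af - be + cd = -6 - (-2) + (-12)
= -16


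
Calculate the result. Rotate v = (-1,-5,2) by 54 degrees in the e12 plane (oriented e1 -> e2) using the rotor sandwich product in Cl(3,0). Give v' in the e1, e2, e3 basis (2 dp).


Rotor R = cos(27deg) - sin(27deg)*e12
Rotation angle theta = 2 * 27 = 54 degrees in the e12 plane (e1 -> e2).
The component perpendicular to the plane (e3) is invariant: v'_3 = v3 = 2.00
cos(54deg) = 0.5878, sin(54deg) = 0.8090
v'_1 = v1*cos(theta) - v2*sin(theta) = -1*0.5878 - (-5)*0.8090 = 3.46
v'_2 = v1*sin(theta) + v2*cos(theta) = -1*0.8090 + (-5)*0.5878 = -3.75
v' = 3.46*e1 - 3.75*e2 + 2.00*e3


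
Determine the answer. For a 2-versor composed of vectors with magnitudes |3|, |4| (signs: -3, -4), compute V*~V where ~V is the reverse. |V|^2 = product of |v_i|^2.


Each vector v_i has |v_i|^2 = s_i^2
Squared scales: (-3)^2 = 9, (-4)^2 = 16
|V|^2 = 9 * 16
= 144


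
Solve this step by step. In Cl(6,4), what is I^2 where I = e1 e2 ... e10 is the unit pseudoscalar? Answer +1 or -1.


The pseudoscalar I = e1...e_n (product of all n generators) of Cl(p,q) satisfies I^2 = (-1)^(q + n(n-1)/2).
p = 6, q = 4, n = p + q = 10
n(n-1)/2 = 10 * 9 / 2 = 45
Exponent = q + n(n-1)/2 = 4 + 45 = 49
I^2 = (-1)^49 = -1


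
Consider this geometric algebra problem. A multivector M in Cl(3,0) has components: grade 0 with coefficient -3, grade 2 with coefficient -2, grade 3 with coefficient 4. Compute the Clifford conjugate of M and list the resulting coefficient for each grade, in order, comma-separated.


Clifford conjugate sign for grade k: (-1)^(k(k+1)/2)
Grade 0: (-1)^(0*1/2) = (-1)^0 = 1, coeff -3 -> -3
Grade 2: (-1)^(2*3/2) = (-1)^3 = -1, coeff -2 -> 2
Grade 3: (-1)^(3*4/2) = (-1)^6 = 1, coeff 4 -> 4
Conjugated coefficients: -3, 2, 4


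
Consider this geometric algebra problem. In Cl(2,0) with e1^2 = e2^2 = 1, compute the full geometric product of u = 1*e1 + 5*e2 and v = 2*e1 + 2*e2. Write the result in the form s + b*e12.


Expand: (1*e1 + 5*e2)(2*e1 + 2*e2)
= 1*2*e1e1 + 1*2*e1e2 + 5*2*e2e1 + 5*2*e2e2
Using e1^2 = e2^2 = 1, e2e1 = -e1e2:
Scalar part s = 1*2 + 5*2 = 2 + 10 = 12
Bivector part b = 1*2 - 5*2 = 2 - 10 = -8
uv = 12 - 8*e12


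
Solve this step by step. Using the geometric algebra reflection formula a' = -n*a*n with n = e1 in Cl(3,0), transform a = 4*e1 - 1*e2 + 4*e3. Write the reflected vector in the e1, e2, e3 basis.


Reflection formula: a' = -n*a*n, with n = e1 (unit vector, n^2 = 1).
For reflection through hyperplane perp to e1:
The component along e1 flips sign, others stay.
a = (4, -1, 4)
a' = (-4, -1, 4)
a' = -4*e1 - 1*e2 + 4*e3


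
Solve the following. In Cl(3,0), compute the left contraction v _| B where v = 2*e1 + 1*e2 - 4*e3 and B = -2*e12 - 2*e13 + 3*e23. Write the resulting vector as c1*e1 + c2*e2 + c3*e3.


Left contraction v _| B = <vB>_1 (grade-1 part of the geometric product vB).
Using e1_|e12 = e2, e2_|e12 = -e1, e1_|e13 = e3, e3_|e13 = -e1, e2_|e23 = e3, e3_|e23 = -e2:
e1 coeff: -v2*b12 - v3*b13 = -(1)*(-2) - (-4)*(-2) = -6
e2 coeff: v1*b12 - v3*b23 = (2)*(-2) - (-4)*(3) = 8
e3 coeff: v1*b13 + v2*b23 = (2)*(-2) + (1)*(3) = -1
v _| B = -6*e1 + 8*e2 - 1*e3


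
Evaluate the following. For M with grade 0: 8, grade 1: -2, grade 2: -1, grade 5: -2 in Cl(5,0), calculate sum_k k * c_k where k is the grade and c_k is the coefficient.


Grade-weighted sum = sum of grade_k * coefficient_k
0*8 = 0
1*(-2) = -2
2*(-1) = -2
5*(-2) = -10
Total = 0 + (-2) + (-2) + (-10) = -14


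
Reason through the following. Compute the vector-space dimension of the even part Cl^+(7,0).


Even subalgebra dimension = 2^(n-1)
n = 7 + 0 = 7
2^(7 - 1) = 2^6 = 64
Verification: sum of C(7,k) for even k = 1 + 21 + 35 + 7 = 64
Result = 64


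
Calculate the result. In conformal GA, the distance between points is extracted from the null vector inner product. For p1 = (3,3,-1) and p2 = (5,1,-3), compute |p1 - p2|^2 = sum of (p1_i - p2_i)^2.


p1 - p2 = (-2, 2, 2)
|p1 - p2|^2 = (-2)^2 + 2^2 + 2^2
= 4 + 4 + 4
= 12


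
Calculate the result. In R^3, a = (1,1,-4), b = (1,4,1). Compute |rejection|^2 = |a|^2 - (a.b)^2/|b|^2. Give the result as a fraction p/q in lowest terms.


|a|^2 = 1^2 + 1^2 + (-4)^2 = 18
|b|^2 = 1^2 + 4^2 + 1^2 = 18
a . b = 1*1 + 1*4 + (-4)*1 = 1
(a.b)^2 = 1^2 = 1
|rej|^2 = 18 - 1/18
= (324 - 1)/18
= 323/18
In lowest terms: 323/18


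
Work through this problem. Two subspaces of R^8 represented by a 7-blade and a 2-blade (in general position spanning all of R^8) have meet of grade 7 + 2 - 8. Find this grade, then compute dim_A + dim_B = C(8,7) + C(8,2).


Meet grade = grade(A) + grade(B) - n
= 7 + 2 - 8 = 1
C(8,7) = 8
C(8,2) = 28
dim_A + dim_B = 8 + 28 = 36


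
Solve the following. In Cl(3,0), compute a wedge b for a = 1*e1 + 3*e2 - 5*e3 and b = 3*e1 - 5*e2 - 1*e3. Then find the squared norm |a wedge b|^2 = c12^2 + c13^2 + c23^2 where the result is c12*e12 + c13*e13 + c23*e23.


a wedge b = (a1*b2 - a2*b1)*e12 + (a1*b3 - a3*b1)*e13 + (a2*b3 - a3*b2)*e23
e12 coeff: 1*(-5) - 3*3 = -5 - 9 = -14
e13 coeff: 1*(-1) - (-5)*3 = -1 - (-15) = 14
e23 coeff: 3*(-1) - (-5)*(-5) = -3 - 25 = -28
|a wedge b|^2 = (-14)^2 + 14^2 + (-28)^2
= 196 + 196 + 784
= 1176


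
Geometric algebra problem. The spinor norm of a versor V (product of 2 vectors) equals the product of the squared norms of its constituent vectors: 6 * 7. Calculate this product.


Spinor norm N(V) = |v1|^2 * |v2|^2 * ... * |v2|^2
= 6 * 7
Running product: 6, 42
N(V) = 42


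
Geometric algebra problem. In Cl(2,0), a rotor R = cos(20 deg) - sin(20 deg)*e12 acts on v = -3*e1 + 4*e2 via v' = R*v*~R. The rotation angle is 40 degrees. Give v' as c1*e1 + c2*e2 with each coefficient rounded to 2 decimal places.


Rotor R = cos(20deg) - sin(20deg)*e12
Rotation angle theta = 2 * 20 = 40 degrees
v' = R*v*~R rotates v by theta.
cos(40deg) = 0.7660, sin(40deg) = 0.6428
v'_1 = -3*cos(40deg) - 4*sin(40deg)
= -3*0.7660 - 4*0.6428
= -4.87
v'_2 = -3*sin(40deg) + 4*cos(40deg)
= -3*0.6428 + 4*0.7660
= 1.14
v' = -4.87*e1 + 1.14*e2


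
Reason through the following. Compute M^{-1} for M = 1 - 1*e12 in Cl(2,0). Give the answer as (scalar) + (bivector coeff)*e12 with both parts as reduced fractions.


M = 1 - 1*e12, where e12^2 = -1.
Since M commutes with its reverse ~M = a - b*e12, M * ~M = a^2 - b^2*e12^2 = a^2 + b^2.
So M^{-1} = ~M / (a^2 + b^2) = (a - b*e12)/(a^2 + b^2).
a^2 + b^2 = 1 + 1 = 2
Scalar part = 1/2 = 1/2
Bivector coeff = 1/2 = 1/2
M^{-1} = 1/2 + 1/2*e12


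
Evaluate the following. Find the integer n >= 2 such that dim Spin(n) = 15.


dim Spin(n) = dim so(n) = n(n-1)/2.
Solve n(n-1)/2 = 15, i.e. n^2 - n - 30 = 0.
Discriminant = 1 + 8*15 = 121
n = (1 + sqrt(121))/2 = (1 + 11)/2 = 6


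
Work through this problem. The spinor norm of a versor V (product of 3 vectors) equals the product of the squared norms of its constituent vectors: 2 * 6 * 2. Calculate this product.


Spinor norm N(V) = |v1|^2 * |v2|^2 * ... * |v3|^2
= 2 * 6 * 2
Running product: 2, 12, 24
N(V) = 24


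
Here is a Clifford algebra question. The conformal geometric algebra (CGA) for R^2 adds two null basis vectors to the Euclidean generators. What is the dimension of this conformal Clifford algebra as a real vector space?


The conformal model of R^2 uses Cl(3,1): the 2 Euclidean generators plus two extra orthogonal generators e+ (e+^2 = +1) and e- (e-^2 = -1), from which the null vectors e0, einf are built.
Number of generators m = 2 + 2 = 4.
dim Cl(p,q) = 2^m = 2^4 = 16


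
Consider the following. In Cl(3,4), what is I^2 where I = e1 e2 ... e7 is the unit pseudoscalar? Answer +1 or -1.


The pseudoscalar I = e1...e_n (product of all n generators) of Cl(p,q) satisfies I^2 = (-1)^(q + n(n-1)/2).
p = 3, q = 4, n = p + q = 7
n(n-1)/2 = 7 * 6 / 2 = 21
Exponent = q + n(n-1)/2 = 4 + 21 = 25
I^2 = (-1)^25 = -1


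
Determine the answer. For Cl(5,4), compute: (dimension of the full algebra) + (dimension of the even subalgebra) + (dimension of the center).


n = 5 + 4 = 9
Total dim = 2^9 = 512
Even subalgebra dim = 2^8 = 256
n is odd, so center dim = 2
Sum = 512 + 256 + 2 = 770


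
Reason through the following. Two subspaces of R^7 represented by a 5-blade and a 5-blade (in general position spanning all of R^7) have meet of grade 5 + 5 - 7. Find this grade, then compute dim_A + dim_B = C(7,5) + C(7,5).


Meet grade = grade(A) + grade(B) - n
= 5 + 5 - 7 = 3
C(7,5) = 21
C(7,5) = 21
dim_A + dim_B = 21 + 21 = 42


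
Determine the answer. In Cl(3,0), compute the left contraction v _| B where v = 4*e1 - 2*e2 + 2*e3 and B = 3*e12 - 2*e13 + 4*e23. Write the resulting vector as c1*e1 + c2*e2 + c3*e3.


Left contraction v _| B = <vB>_1 (grade-1 part of the geometric product vB).
Using e1_|e12 = e2, e2_|e12 = -e1, e1_|e13 = e3, e3_|e13 = -e1, e2_|e23 = e3, e3_|e23 = -e2:
e1 coeff: -v2*b12 - v3*b13 = -(-2)*(3) - (2)*(-2) = 10
e2 coeff: v1*b12 - v3*b23 = (4)*(3) - (2)*(4) = 4
e3 coeff: v1*b13 + v2*b23 = (4)*(-2) + (-2)*(4) = -16
v _| B = 10*e1 + 4*e2 - 16*e3


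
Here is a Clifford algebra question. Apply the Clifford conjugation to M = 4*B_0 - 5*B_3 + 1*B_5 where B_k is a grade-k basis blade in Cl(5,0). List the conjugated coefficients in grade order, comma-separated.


Clifford conjugate sign for grade k: (-1)^(k(k+1)/2)
Grade 0: (-1)^(0*1/2) = (-1)^0 = 1, coeff 4 -> 4
Grade 3: (-1)^(3*4/2) = (-1)^6 = 1, coeff -5 -> -5
Grade 5: (-1)^(5*6/2) = (-1)^15 = -1, coeff 1 -> -1
Conjugated coefficients: 4, -5, -1


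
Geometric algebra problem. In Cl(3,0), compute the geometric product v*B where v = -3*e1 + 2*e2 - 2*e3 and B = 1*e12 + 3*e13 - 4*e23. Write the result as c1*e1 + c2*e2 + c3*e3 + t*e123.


vB has grade-1 (vector) and grade-3 (trivector) parts: vB = (v _| B) + (v ^ B).
Vector part <vB>_1:
  e1: -v2*b12 - v3*b13 = -(2)*(1) - (-2)*(3) = 4
  e2: v1*b12 - v3*b23 = (-3)*(1) - (-2)*(-4) = -11
  e3: v1*b13 + v2*b23 = (-3)*(3) + (2)*(-4) = -17
Trivector part <vB>_3:
  e123: v1*b23 - v2*b13 + v3*b12 = (-3)*(-4) - (2)*(3) + (-2)*(1) = 4
vB = 4*e1 - 11*e2 - 17*e3 + 4*e123


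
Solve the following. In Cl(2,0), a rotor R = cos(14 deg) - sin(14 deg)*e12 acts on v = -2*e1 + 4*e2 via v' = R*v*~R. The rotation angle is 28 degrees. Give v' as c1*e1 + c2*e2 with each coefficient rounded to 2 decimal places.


Rotor R = cos(14deg) - sin(14deg)*e12
Rotation angle theta = 2 * 14 = 28 degrees
v' = R*v*~R rotates v by theta.
cos(28deg) = 0.8829, sin(28deg) = 0.4695
v'_1 = -2*cos(28deg) - 4*sin(28deg)
= -2*0.8829 - 4*0.4695
= -3.64
v'_2 = -2*sin(28deg) + 4*cos(28deg)
= -2*0.4695 + 4*0.8829
= 2.59
v' = -3.64*e1 + 2.59*e2


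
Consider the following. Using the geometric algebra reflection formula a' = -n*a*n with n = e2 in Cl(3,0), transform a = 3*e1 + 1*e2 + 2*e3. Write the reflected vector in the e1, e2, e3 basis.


Reflection formula: a' = -n*a*n, with n = e2 (unit vector, n^2 = 1).
For reflection through hyperplane perp to e2:
The component along e2 flips sign, others stay.
a = (3, 1, 2)
a' = (3, -1, 2)
a' = 3*e1 - 1*e2 + 2*e3


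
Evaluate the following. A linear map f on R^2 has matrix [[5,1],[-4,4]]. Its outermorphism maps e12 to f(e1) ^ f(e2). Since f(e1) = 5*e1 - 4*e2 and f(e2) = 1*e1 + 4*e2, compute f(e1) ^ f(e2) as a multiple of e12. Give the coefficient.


The outermorphism of a linear map f sends e1^e2 to f(e1)^f(e2).
f(e1) = 5*e1 - 4*e2
f(e2) = 1*e1 + 4*e2
f(e1) ^ f(e2) = (5*e1 - 4*e2) ^ (1*e1 + 4*e2)
= 5*4*e12 + (-4)*1*e21
= (20 - (-4))*e12
= 24*e12
Coefficient = 24


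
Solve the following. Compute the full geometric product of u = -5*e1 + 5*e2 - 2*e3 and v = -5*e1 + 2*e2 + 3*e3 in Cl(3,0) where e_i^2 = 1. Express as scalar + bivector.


In Cl(3,0): e_i^2 = 1, e_ie_j = -e_je_i for i != j.
Scalar part = u . v = (-5)*(-5) + 5*2 + (-2)*3
= 25 + 10 + (-6) = 29
e12 coeff = (-5)*2 - 5*(-5) = -10 - (-25) = 15
e13 coeff = (-5)*3 - (-2)*(-5) = -15 - 10 = -25
e23 coeff = 5*3 - (-2)*2 = 15 - (-4) = 19
uv = 29 + 15*e12 - 25*e13 + 19*e23


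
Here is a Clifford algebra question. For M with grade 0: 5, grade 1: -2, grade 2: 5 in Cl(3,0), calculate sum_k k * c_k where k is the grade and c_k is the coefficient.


Grade-weighted sum = sum of grade_k * coefficient_k
0*5 = 0
1*(-2) = -2
2*5 = 10
Total = 0 + (-2) + 10 = 8


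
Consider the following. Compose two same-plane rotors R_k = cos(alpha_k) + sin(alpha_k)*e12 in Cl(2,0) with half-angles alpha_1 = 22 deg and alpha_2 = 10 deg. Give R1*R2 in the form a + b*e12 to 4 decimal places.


Same-plane rotors commute and their half-angles add:
R1*R2 = cos(a1 + a2) + sin(a1 + a2)*e12.
a1 + a2 = 22 + 10 = 32 deg
cos(32 deg) = 0.8480
sin(32 deg) = 0.5299
R1*R2 = 0.8480 + 0.5299*e12


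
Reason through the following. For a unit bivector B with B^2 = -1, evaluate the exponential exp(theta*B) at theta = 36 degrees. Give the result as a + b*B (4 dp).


For a unit bivector B with B^2 = -1, the exponential series gives
e^(theta*B) = cos(theta) + sin(theta)*B (the GA analogue of Euler's formula).
theta = 36 degrees = 0.628319 rad
cos(36 deg) = 0.8090
sin(36 deg) = 0.5878
exp(theta*B) = 0.8090 + 0.5878*B


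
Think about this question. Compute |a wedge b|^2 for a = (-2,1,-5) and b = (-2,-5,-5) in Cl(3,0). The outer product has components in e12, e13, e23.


a wedge b = (a1*b2 - a2*b1)*e12 + (a1*b3 - a3*b1)*e13 + (a2*b3 - a3*b2)*e23
e12 coeff: (-2)*(-5) - 1*(-2) = 10 - (-2) = 12
e13 coeff: (-2)*(-5) - (-5)*(-2) = 10 - 10 = 0
e23 coeff: 1*(-5) - (-5)*(-5) = -5 - 25 = -30
|a wedge b|^2 = 12^2 + 0^2 + (-30)^2
= 144 + 0 + 900
= 1044


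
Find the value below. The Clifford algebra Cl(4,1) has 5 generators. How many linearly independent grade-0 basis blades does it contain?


Number of grade-k basis blades in Cl(p,q) with n = p + q is C(n, k).
n = 4 + 1 = 5
C(5, 0) = 5! / (0! * 5!)
= 120 / (1 * 120)
= 1


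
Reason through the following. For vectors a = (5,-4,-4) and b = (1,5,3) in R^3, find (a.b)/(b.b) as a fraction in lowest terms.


Projection coefficient = (a . b) / (b . b)
a . b = 5*1 + (-4)*5 + (-4)*3
= 5 + (-20) + (-12) = -27
b . b = 1^2 + 5^2 + 3^2
= 1 + 25 + 9 = 35
Coefficient = -27/35
In lowest terms: -27/35


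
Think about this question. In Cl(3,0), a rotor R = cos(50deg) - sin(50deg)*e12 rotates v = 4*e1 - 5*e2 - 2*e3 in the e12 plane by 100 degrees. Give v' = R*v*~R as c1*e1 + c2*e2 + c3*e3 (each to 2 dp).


Rotor R = cos(50deg) - sin(50deg)*e12
Rotation angle theta = 2 * 50 = 100 degrees in the e12 plane (e1 -> e2).
The component perpendicular to the plane (e3) is invariant: v'_3 = v3 = -2.00
cos(100deg) = -0.1736, sin(100deg) = 0.9848
v'_1 = v1*cos(theta) - v2*sin(theta) = 4*(-0.1736) - (-5)*0.9848 = 4.23
v'_2 = v1*sin(theta) + v2*cos(theta) = 4*0.9848 + (-5)*(-0.1736) = 4.81
v' = 4.23*e1 + 4.81*e2 - 2.00*e3


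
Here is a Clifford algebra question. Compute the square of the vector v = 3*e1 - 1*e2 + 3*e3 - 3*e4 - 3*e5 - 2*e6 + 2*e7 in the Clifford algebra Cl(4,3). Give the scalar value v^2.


v^2 = sum of c_i^2 * e_i^2
Positive signature terms (e_i^2 = +1): 3^2 + (-1)^2 + 3^2 + (-3)^2 = 28
Negative signature terms (e_j^2 = -1): (-3)^2 + (-2)^2 + 2^2 = 17
v^2 = 28 - 17 = 11


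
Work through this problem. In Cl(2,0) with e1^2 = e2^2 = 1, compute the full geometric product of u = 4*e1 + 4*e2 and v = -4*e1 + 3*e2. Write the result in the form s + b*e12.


Expand: (4*e1 + 4*e2)(-4*e1 + 3*e2)
= 4*(-4)*e1e1 + 4*3*e1e2 + 4*(-4)*e2e1 + 4*3*e2e2
Using e1^2 = e2^2 = 1, e2e1 = -e1e2:
Scalar part s = 4*(-4) + 4*3 = -16 + 12 = -4
Bivector part b = 4*3 - 4*(-4) = 12 - (-16) = 28
uv = -4 + 28*e12


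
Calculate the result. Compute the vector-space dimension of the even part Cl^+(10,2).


Even subalgebra dimension = 2^(n-1)
n = 10 + 2 = 12
2^(12 - 1) = 2^11 = 2048
Verification: sum of C(12,k) for even k = 1 + 66 + 495 + 924 + 495 + 66 + 1 = 2048
Result = 2048


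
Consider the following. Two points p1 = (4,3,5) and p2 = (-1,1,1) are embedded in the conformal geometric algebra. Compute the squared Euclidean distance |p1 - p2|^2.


p1 - p2 = (5, 2, 4)
|p1 - p2|^2 = 5^2 + 2^2 + 4^2
= 25 + 4 + 16
= 45


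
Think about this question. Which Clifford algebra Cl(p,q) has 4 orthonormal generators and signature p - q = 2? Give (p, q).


We need p + q = 4 and p - q = 2.
Adding: 2p = 4 + 2 = 6, so p = 3.
Then q = 4 - 3 = 1.
(p, q) = (3, 1)


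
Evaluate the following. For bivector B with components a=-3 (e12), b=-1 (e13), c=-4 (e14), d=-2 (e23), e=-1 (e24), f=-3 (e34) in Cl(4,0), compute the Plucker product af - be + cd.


Plucker relation: af - be + cd
a*f = (-3)*(-3) = 9
b*e = (-1)*(-1) = 1
c*d = (-4)*(-2) = 8
af - be + cd = 9 - 1 + 8
= 16


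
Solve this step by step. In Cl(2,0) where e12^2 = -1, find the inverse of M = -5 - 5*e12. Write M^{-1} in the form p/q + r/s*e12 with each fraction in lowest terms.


M = -5 - 5*e12, where e12^2 = -1.
Since M commutes with its reverse ~M = a - b*e12, M * ~M = a^2 - b^2*e12^2 = a^2 + b^2.
So M^{-1} = ~M / (a^2 + b^2) = (a - b*e12)/(a^2 + b^2).
a^2 + b^2 = 25 + 25 = 50
Scalar part = -5/50 = -1/10
Bivector coeff = 5/50 = 1/10
M^{-1} = -1/10 + 1/10*e12


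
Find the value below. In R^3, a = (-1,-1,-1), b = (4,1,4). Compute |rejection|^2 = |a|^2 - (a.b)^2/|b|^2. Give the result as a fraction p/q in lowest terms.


|a|^2 = (-1)^2 + (-1)^2 + (-1)^2 = 3
|b|^2 = 4^2 + 1^2 + 4^2 = 33
a . b = (-1)*4 + (-1)*1 + (-1)*4 = -9
(a.b)^2 = (-9)^2 = 81
|rej|^2 = 3 - 81/33
= (99 - 81)/33
= 18/33
In lowest terms: 6/11


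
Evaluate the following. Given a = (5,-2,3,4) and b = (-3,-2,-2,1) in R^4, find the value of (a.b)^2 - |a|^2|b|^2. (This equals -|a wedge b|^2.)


a . b = 5*(-3) + (-2)*(-2) + 3*(-2) + 4*1
= -15 + 4 + (-6) + 4 = -13
|a|^2 = 5^2 + (-2)^2 + 3^2 + 4^2 = 54
|b|^2 = (-3)^2 + (-2)^2 + (-2)^2 + 1^2 = 18
(a.b)^2 = (-13)^2 = 169
|a|^2 * |b|^2 = 54 * 18 = 972
Result = 169 - 972 = -803


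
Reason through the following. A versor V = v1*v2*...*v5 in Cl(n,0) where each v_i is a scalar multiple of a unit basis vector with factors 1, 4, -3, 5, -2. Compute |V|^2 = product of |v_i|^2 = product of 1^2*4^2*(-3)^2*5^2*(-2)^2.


Each vector v_i has |v_i|^2 = s_i^2
Squared scales: 1^2 = 1, 4^2 = 16, (-3)^2 = 9, 5^2 = 25, (-2)^2 = 4
|V|^2 = 1 * 16 * 9 * 25 * 4
= 14400


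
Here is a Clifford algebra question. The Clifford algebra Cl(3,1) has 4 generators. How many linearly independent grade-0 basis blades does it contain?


Number of grade-k basis blades in Cl(p,q) with n = p + q is C(n, k).
n = 3 + 1 = 4
C(4, 0) = 4! / (0! * 4!)
= 24 / (1 * 24)
= 1


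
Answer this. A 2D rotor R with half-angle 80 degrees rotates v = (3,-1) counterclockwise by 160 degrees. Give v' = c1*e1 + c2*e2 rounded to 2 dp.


Rotor R = cos(80deg) - sin(80deg)*e12
Rotation angle theta = 2 * 80 = 160 degrees
v' = R*v*~R rotates v by theta.
cos(160deg) = -0.9397, sin(160deg) = 0.3420
v'_1 = 3*cos(160deg) - (-1)*sin(160deg)
= 3*(-0.9397) - (-1)*0.3420
= -2.48
v'_2 = 3*sin(160deg) + (-1)*cos(160deg)
= 3*0.3420 + (-1)*(-0.9397)
= 1.97
v' = -2.48*e1 + 1.97*e2


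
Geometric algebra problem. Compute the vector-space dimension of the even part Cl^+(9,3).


Even subalgebra dimension = 2^(n-1)
n = 9 + 3 = 12
2^(12 - 1) = 2^11 = 2048
Verification: sum of C(12,k) for even k = 1 + 66 + 495 + 924 + 495 + 66 + 1 = 2048
Result = 2048


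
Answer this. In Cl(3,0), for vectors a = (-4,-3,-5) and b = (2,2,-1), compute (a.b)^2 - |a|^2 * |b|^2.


a . b = (-4)*2 + (-3)*2 + (-5)*(-1)
= -8 + (-6) + 5 = -9
|a|^2 = (-4)^2 + (-3)^2 + (-5)^2 = 50
|b|^2 = 2^2 + 2^2 + (-1)^2 = 9
(a.b)^2 = (-9)^2 = 81
|a|^2 * |b|^2 = 50 * 9 = 450
Result = 81 - 450 = -369


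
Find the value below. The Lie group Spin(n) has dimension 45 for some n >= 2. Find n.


dim Spin(n) = dim so(n) = n(n-1)/2.
Solve n(n-1)/2 = 45, i.e. n^2 - n - 90 = 0.
Discriminant = 1 + 8*45 = 361
n = (1 + sqrt(361))/2 = (1 + 19)/2 = 10


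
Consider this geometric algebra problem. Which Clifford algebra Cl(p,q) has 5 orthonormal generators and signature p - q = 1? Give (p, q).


We need p + q = 5 and p - q = 1.
Adding: 2p = 5 + 1 = 6, so p = 3.
Then q = 5 - 3 = 2.
(p, q) = (3, 2)


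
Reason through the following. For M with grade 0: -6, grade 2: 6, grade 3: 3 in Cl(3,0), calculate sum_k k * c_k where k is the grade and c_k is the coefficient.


Grade-weighted sum = sum of grade_k * coefficient_k
0*(-6) = 0
2*6 = 12
3*3 = 9
Total = 0 + 12 + 9 = 21


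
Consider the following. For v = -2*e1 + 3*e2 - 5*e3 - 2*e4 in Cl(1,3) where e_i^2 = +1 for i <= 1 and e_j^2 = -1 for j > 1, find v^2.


v^2 = sum of c_i^2 * e_i^2
Positive signature terms (e_i^2 = +1): (-2)^2 = 4
Negative signature terms (e_j^2 = -1): 3^2 + (-5)^2 + (-2)^2 = 38
v^2 = 4 - 38 = -34


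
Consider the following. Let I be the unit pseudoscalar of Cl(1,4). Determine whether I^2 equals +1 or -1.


The pseudoscalar I = e1...e_n (product of all n generators) of Cl(p,q) satisfies I^2 = (-1)^(q + n(n-1)/2).
p = 1, q = 4, n = p + q = 5
n(n-1)/2 = 5 * 4 / 2 = 10
Exponent = q + n(n-1)/2 = 4 + 10 = 14
I^2 = (-1)^14 = +1


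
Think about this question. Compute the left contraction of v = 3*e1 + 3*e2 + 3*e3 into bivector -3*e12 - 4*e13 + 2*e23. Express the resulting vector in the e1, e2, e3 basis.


Left contraction v _| B = <vB>_1 (grade-1 part of the geometric product vB).
Using e1_|e12 = e2, e2_|e12 = -e1, e1_|e13 = e3, e3_|e13 = -e1, e2_|e23 = e3, e3_|e23 = -e2:
e1 coeff: -v2*b12 - v3*b13 = -(3)*(-3) - (3)*(-4) = 21
e2 coeff: v1*b12 - v3*b23 = (3)*(-3) - (3)*(2) = -15
e3 coeff: v1*b13 + v2*b23 = (3)*(-4) + (3)*(2) = -6
v _| B = 21*e1 - 15*e2 - 6*e3


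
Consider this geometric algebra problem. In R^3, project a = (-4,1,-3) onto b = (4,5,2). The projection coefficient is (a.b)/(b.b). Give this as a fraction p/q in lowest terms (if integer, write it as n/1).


Projection coefficient = (a . b) / (b . b)
a . b = (-4)*4 + 1*5 + (-3)*2
= -16 + 5 + (-6) = -17
b . b = 4^2 + 5^2 + 2^2
= 16 + 25 + 4 = 45
Coefficient = -17/45
In lowest terms: -17/45


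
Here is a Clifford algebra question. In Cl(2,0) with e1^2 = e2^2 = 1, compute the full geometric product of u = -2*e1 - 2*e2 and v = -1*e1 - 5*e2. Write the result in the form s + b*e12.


Expand: (-2*e1 - 2*e2)(-1*e1 - 5*e2)
= (-2)*(-1)*e1e1 + (-2)*(-5)*e1e2 + (-2)*(-1)*e2e1 + (-2)*(-5)*e2e2
Using e1^2 = e2^2 = 1, e2e1 = -e1e2:
Scalar part s = (-2)*(-1) + (-2)*(-5) = 2 + 10 = 12
Bivector part b = (-2)*(-5) - (-2)*(-1) = 10 - 2 = 8
uv = 12 + 8*e12


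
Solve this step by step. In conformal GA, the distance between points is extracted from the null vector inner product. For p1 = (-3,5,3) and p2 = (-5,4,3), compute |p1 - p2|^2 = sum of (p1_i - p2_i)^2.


p1 - p2 = (2, 1, 0)
|p1 - p2|^2 = 2^2 + 1^2 + 0^2
= 4 + 1 + 0
= 5


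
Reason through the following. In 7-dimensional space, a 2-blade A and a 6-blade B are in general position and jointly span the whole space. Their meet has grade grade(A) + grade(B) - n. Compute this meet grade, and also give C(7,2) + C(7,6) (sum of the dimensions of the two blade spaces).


Meet grade = grade(A) + grade(B) - n
= 2 + 6 - 7 = 1
C(7,2) = 21
C(7,6) = 7
dim_A + dim_B = 21 + 7 = 28


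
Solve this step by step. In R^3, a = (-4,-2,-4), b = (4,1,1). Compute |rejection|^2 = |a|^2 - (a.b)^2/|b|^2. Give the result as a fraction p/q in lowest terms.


|a|^2 = (-4)^2 + (-2)^2 + (-4)^2 = 36
|b|^2 = 4^2 + 1^2 + 1^2 = 18
a . b = (-4)*4 + (-2)*1 + (-4)*1 = -22
(a.b)^2 = (-22)^2 = 484
|rej|^2 = 36 - 484/18
= (648 - 484)/18
= 164/18
In lowest terms: 82/9


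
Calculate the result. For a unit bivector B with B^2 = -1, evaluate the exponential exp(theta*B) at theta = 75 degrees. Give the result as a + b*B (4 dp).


For a unit bivector B with B^2 = -1, the exponential series gives
e^(theta*B) = cos(theta) + sin(theta)*B (the GA analogue of Euler's formula).
theta = 75 degrees = 1.308997 rad
cos(75 deg) = 0.2588
sin(75 deg) = 0.9659
exp(theta*B) = 0.2588 + 0.9659*B


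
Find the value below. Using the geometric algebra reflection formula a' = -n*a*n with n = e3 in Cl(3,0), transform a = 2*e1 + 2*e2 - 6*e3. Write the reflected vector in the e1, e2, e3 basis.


Reflection formula: a' = -n*a*n, with n = e3 (unit vector, n^2 = 1).
For reflection through hyperplane perp to e3:
The component along e3 flips sign, others stay.
a = (2, 2, -6)
a' = (2, 2, 6)
a' = 2*e1 + 2*e2 + 6*e3


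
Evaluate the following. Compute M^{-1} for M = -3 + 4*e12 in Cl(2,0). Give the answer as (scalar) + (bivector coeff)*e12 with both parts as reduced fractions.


M = -3 + 4*e12, where e12^2 = -1.
Since M commutes with its reverse ~M = a - b*e12, M * ~M = a^2 - b^2*e12^2 = a^2 + b^2.
So M^{-1} = ~M / (a^2 + b^2) = (a - b*e12)/(a^2 + b^2).
a^2 + b^2 = 9 + 16 = 25
Scalar part = -3/25 = -3/25
Bivector coeff = -4/25 = -4/25
M^{-1} = -3/25 - 4/25*e12


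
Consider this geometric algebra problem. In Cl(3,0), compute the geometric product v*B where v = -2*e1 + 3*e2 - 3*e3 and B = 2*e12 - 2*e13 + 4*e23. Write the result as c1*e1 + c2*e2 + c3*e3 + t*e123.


vB has grade-1 (vector) and grade-3 (trivector) parts: vB = (v _| B) + (v ^ B).
Vector part <vB>_1:
  e1: -v2*b12 - v3*b13 = -(3)*(2) - (-3)*(-2) = -12
  e2: v1*b12 - v3*b23 = (-2)*(2) - (-3)*(4) = 8
  e3: v1*b13 + v2*b23 = (-2)*(-2) + (3)*(4) = 16
Trivector part <vB>_3:
  e123: v1*b23 - v2*b13 + v3*b12 = (-2)*(4) - (3)*(-2) + (-3)*(2) = -8
vB = -12*e1 + 8*e2 + 16*e3 - 8*e123


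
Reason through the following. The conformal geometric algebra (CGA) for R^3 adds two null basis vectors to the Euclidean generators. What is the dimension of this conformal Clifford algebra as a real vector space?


The conformal model of R^3 uses Cl(4,1): the 3 Euclidean generators plus two extra orthogonal generators e+ (e+^2 = +1) and e- (e-^2 = -1), from which the null vectors e0, einf are built.
Number of generators m = 3 + 2 = 5.
dim Cl(p,q) = 2^m = 2^5 = 32


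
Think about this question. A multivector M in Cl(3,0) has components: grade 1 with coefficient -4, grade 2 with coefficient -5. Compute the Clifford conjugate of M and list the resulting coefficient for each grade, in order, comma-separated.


Clifford conjugate sign for grade k: (-1)^(k(k+1)/2)
Grade 1: (-1)^(1*2/2) = (-1)^1 = -1, coeff -4 -> 4
Grade 2: (-1)^(2*3/2) = (-1)^3 = -1, coeff -5 -> 5
Conjugated coefficients: 4, 5


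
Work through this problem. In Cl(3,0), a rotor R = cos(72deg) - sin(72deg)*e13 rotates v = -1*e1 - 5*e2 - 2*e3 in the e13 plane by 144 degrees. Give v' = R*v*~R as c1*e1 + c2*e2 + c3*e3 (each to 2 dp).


Rotor R = cos(72deg) - sin(72deg)*e13
Rotation angle theta = 2 * 72 = 144 degrees in the e13 plane (e1 -> e3).
The component perpendicular to the plane (e2) is invariant: v'_2 = v2 = -5.00
cos(144deg) = -0.8090, sin(144deg) = 0.5878
v'_1 = v1*cos(theta) - v3*sin(theta) = -1*(-0.8090) - (-2)*0.5878 = 1.98
v'_3 = v1*sin(theta) + v3*cos(theta) = -1*0.5878 + (-2)*(-0.8090) = 1.03
v' = 1.98*e1 - 5.00*e2 + 1.03*e3


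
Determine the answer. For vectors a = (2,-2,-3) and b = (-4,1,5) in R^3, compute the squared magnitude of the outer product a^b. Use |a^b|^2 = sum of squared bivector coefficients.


a wedge b = (a1*b2 - a2*b1)*e12 + (a1*b3 - a3*b1)*e13 + (a2*b3 - a3*b2)*e23
e12 coeff: 2*1 - (-2)*(-4) = 2 - 8 = -6
e13 coeff: 2*5 - (-3)*(-4) = 10 - 12 = -2
e23 coeff: (-2)*5 - (-3)*1 = -10 - (-3) = -7
|a wedge b|^2 = (-6)^2 + (-2)^2 + (-7)^2
= 36 + 4 + 49
= 89


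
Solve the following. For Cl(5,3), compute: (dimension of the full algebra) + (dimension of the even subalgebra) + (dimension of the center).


n = 5 + 3 = 8
Total dim = 2^8 = 256
Even subalgebra dim = 2^7 = 128
n is even, so center dim = 1
Sum = 256 + 128 + 1 = 385


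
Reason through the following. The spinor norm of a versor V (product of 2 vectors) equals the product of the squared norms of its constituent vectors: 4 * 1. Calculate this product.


Spinor norm N(V) = |v1|^2 * |v2|^2 * ... * |v2|^2
= 4 * 1
Running product: 4, 4
N(V) = 4


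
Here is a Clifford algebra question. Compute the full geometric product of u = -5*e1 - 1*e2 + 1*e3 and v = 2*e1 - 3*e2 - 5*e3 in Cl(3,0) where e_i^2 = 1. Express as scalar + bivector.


In Cl(3,0): e_i^2 = 1, e_ie_j = -e_je_i for i != j.
Scalar part = u . v = (-5)*2 + (-1)*(-3) + 1*(-5)
= -10 + 3 + (-5) = -12
e12 coeff = (-5)*(-3) - (-1)*2 = 15 - (-2) = 17
e13 coeff = (-5)*(-5) - 1*2 = 25 - 2 = 23
e23 coeff = (-1)*(-5) - 1*(-3) = 5 - (-3) = 8
uv = -12 + 17*e12 + 23*e13 + 8*e23


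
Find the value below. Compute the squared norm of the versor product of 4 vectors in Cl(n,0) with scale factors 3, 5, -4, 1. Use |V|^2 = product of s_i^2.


Each vector v_i has |v_i|^2 = s_i^2
Squared scales: 3^2 = 9, 5^2 = 25, (-4)^2 = 16, 1^2 = 1
|V|^2 = 9 * 25 * 16 * 1
= 3600


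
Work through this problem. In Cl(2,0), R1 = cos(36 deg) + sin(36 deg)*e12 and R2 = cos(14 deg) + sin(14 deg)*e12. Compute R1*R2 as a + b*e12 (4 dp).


Same-plane rotors commute and their half-angles add:
R1*R2 = cos(a1 + a2) + sin(a1 + a2)*e12.
a1 + a2 = 36 + 14 = 50 deg
cos(50 deg) = 0.6428
sin(50 deg) = 0.7660
R1*R2 = 0.6428 + 0.7660*e12


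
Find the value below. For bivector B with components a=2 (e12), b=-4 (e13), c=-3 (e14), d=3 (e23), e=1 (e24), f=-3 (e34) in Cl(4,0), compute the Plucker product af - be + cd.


Plucker relation: af - be + cd
a*f = 2*(-3) = -6
b*e = (-4)*1 = -4
c*d = (-3)*3 = -9
af - be + cd = -6 - (-4) + (-9)
= -11


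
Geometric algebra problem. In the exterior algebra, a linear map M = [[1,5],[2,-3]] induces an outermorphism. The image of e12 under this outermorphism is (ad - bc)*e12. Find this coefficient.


The outermorphism of a linear map f sends e1^e2 to f(e1)^f(e2).
f(e1) = 1*e1 + 2*e2
f(e2) = 5*e1 - 3*e2
f(e1) ^ f(e2) = (1*e1 + 2*e2) ^ (5*e1 - 3*e2)
= 1*(-3)*e12 + 2*5*e21
= (-3 - 10)*e12
= -13*e12
Coefficient = -13


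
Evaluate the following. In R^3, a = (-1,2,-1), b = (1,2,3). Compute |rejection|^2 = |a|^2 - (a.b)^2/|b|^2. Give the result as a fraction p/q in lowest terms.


|a|^2 = (-1)^2 + 2^2 + (-1)^2 = 6
|b|^2 = 1^2 + 2^2 + 3^2 = 14
a . b = (-1)*1 + 2*2 + (-1)*3 = 0
(a.b)^2 = 0^2 = 0
|rej|^2 = 6 - 0/14
= (84 - 0)/14
= 84/14
In lowest terms: 6/1


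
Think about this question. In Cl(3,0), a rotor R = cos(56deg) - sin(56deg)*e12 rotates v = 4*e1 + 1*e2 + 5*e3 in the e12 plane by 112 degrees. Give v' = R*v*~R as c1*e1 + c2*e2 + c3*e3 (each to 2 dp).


Rotor R = cos(56deg) - sin(56deg)*e12
Rotation angle theta = 2 * 56 = 112 degrees in the e12 plane (e1 -> e2).
The component perpendicular to the plane (e3) is invariant: v'_3 = v3 = 5.00
cos(112deg) = -0.3746, sin(112deg) = 0.9272
v'_1 = v1*cos(theta) - v2*sin(theta) = 4*(-0.3746) - 1*0.9272 = -2.43
v'_2 = v1*sin(theta) + v2*cos(theta) = 4*0.9272 + 1*(-0.3746) = 3.33
v' = -2.43*e1 + 3.33*e2 + 5.00*e3


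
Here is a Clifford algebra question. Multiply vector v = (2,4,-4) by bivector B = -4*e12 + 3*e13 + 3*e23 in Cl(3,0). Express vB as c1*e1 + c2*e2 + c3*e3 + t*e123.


vB has grade-1 (vector) and grade-3 (trivector) parts: vB = (v _| B) + (v ^ B).
Vector part <vB>_1:
  e1: -v2*b12 - v3*b13 = -(4)*(-4) - (-4)*(3) = 28
  e2: v1*b12 - v3*b23 = (2)*(-4) - (-4)*(3) = 4
  e3: v1*b13 + v2*b23 = (2)*(3) + (4)*(3) = 18
Trivector part <vB>_3:
  e123: v1*b23 - v2*b13 + v3*b12 = (2)*(3) - (4)*(3) + (-4)*(-4) = 10
vB = 28*e1 + 4*e2 + 18*e3 + 10*e123


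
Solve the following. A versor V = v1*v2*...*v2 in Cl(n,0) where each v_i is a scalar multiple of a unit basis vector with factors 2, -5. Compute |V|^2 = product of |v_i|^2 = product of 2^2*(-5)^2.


Each vector v_i has |v_i|^2 = s_i^2
Squared scales: 2^2 = 4, (-5)^2 = 25
|V|^2 = 4 * 25
= 100


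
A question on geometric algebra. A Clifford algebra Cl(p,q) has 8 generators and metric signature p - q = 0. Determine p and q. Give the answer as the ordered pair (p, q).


We need p + q = 8 and p - q = 0.
Adding: 2p = 8 + 0 = 8, so p = 4.
Then q = 8 - 4 = 4.
(p, q) = (4, 4)


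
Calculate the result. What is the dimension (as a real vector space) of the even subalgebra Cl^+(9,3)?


Even subalgebra dimension = 2^(n-1)
n = 9 + 3 = 12
2^(12 - 1) = 2^11 = 2048
Verification: sum of C(12,k) for even k = 1 + 66 + 495 + 924 + 495 + 66 + 1 = 2048
Result = 2048


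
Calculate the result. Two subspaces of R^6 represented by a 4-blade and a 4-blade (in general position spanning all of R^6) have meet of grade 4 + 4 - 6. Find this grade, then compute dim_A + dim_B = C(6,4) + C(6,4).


Meet grade = grade(A) + grade(B) - n
= 4 + 4 - 6 = 2
C(6,4) = 15
C(6,4) = 15
dim_A + dim_B = 15 + 15 = 30


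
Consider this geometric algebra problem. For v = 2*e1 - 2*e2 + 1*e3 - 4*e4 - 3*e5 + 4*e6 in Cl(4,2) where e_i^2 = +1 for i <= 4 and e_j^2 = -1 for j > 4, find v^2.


v^2 = sum of c_i^2 * e_i^2
Positive signature terms (e_i^2 = +1): 2^2 + (-2)^2 + 1^2 + (-4)^2 = 25
Negative signature terms (e_j^2 = -1): (-3)^2 + 4^2 = 25
v^2 = 25 - 25 = 0


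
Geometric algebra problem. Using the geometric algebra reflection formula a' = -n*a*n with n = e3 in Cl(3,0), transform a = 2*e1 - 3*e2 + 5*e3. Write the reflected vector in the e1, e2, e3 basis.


Reflection formula: a' = -n*a*n, with n = e3 (unit vector, n^2 = 1).
For reflection through hyperplane perp to e3:
The component along e3 flips sign, others stay.
a = (2, -3, 5)
a' = (2, -3, -5)
a' = 2*e1 - 3*e2 - 5*e3


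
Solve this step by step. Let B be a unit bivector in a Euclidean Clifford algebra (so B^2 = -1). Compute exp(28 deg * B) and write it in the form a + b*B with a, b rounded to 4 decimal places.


For a unit bivector B with B^2 = -1, the exponential series gives
e^(theta*B) = cos(theta) + sin(theta)*B (the GA analogue of Euler's formula).
theta = 28 degrees = 0.488692 rad
cos(28 deg) = 0.8829
sin(28 deg) = 0.4695
exp(theta*B) = 0.8829 + 0.4695*B


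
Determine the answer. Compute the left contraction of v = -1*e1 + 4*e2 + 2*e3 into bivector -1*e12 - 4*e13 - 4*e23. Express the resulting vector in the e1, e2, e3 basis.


Left contraction v _| B = <vB>_1 (grade-1 part of the geometric product vB).
Using e1_|e12 = e2, e2_|e12 = -e1, e1_|e13 = e3, e3_|e13 = -e1, e2_|e23 = e3, e3_|e23 = -e2:
e1 coeff: -v2*b12 - v3*b13 = -(4)*(-1) - (2)*(-4) = 12
e2 coeff: v1*b12 - v3*b23 = (-1)*(-1) - (2)*(-4) = 9
e3 coeff: v1*b13 + v2*b23 = (-1)*(-4) + (4)*(-4) = -12
v _| B = 12*e1 + 9*e2 - 12*e3


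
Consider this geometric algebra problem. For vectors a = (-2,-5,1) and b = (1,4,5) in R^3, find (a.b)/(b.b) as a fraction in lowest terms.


Projection coefficient = (a . b) / (b . b)
a . b = (-2)*1 + (-5)*4 + 1*5
= -2 + (-20) + 5 = -17
b . b = 1^2 + 4^2 + 5^2
= 1 + 16 + 25 = 42
Coefficient = -17/42
In lowest terms: -17/42


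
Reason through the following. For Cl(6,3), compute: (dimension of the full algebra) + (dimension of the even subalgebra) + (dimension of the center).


n = 6 + 3 = 9
Total dim = 2^9 = 512
Even subalgebra dim = 2^8 = 256
n is odd, so center dim = 2
Sum = 512 + 256 + 2 = 770


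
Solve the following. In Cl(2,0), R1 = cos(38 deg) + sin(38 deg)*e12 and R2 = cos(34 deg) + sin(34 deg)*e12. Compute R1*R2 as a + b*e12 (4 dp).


Same-plane rotors commute and their half-angles add:
R1*R2 = cos(a1 + a2) + sin(a1 + a2)*e12.
a1 + a2 = 38 + 34 = 72 deg
cos(72 deg) = 0.3090
sin(72 deg) = 0.9511
R1*R2 = 0.3090 + 0.9511*e12


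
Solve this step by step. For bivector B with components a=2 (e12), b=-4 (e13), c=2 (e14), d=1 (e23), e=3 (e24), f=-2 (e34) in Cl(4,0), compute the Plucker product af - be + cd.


Plucker relation: af - be + cd
a*f = 2*(-2) = -4
b*e = (-4)*3 = -12
c*d = 2*1 = 2
af - be + cd = -4 - (-12) + 2
= 10


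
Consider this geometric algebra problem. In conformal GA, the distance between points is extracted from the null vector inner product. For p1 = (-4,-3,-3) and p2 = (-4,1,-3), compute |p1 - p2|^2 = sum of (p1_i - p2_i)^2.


p1 - p2 = (0, -4, 0)
|p1 - p2|^2 = 0^2 + (-4)^2 + 0^2
= 0 + 16 + 0
= 16


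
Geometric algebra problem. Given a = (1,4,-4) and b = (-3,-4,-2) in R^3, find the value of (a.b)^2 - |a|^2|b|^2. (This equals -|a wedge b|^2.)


a . b = 1*(-3) + 4*(-4) + (-4)*(-2)
= -3 + (-16) + 8 = -11
|a|^2 = 1^2 + 4^2 + (-4)^2 = 33
|b|^2 = (-3)^2 + (-4)^2 + (-2)^2 = 29
(a.b)^2 = (-11)^2 = 121
|a|^2 * |b|^2 = 33 * 29 = 957
Result = 121 - 957 = -836


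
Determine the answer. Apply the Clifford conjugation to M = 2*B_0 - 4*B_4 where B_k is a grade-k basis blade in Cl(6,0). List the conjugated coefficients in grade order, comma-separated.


Clifford conjugate sign for grade k: (-1)^(k(k+1)/2)
Grade 0: (-1)^(0*1/2) = (-1)^0 = 1, coeff 2 -> 2
Grade 4: (-1)^(4*5/2) = (-1)^10 = 1, coeff -4 -> -4
Conjugated coefficients: 2, -4


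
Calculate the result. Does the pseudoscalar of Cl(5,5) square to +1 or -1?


The pseudoscalar I = e1...e_n (product of all n generators) of Cl(p,q) satisfies I^2 = (-1)^(q + n(n-1)/2).
p = 5, q = 5, n = p + q = 10
n(n-1)/2 = 10 * 9 / 2 = 45
Exponent = q + n(n-1)/2 = 5 + 45 = 50
I^2 = (-1)^50 = +1


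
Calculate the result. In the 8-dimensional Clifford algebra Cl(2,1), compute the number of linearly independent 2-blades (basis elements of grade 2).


Number of grade-k basis blades in Cl(p,q) with n = p + q is C(n, k).
n = 2 + 1 = 3
C(3, 2) = 3! / (2! * 1!)
= 6 / (2 * 1)
= 3


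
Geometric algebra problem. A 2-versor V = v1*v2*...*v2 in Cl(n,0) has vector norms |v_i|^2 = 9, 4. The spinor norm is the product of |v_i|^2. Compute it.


Spinor norm N(V) = |v1|^2 * |v2|^2 * ... * |v2|^2
= 9 * 4
Running product: 9, 36
N(V) = 36


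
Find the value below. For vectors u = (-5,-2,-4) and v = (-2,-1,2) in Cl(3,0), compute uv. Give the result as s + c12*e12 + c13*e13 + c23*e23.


In Cl(3,0): e_i^2 = 1, e_ie_j = -e_je_i for i != j.
Scalar part = u . v = (-5)*(-2) + (-2)*(-1) + (-4)*2
= 10 + 2 + (-8) = 4
e12 coeff = (-5)*(-1) - (-2)*(-2) = 5 - 4 = 1
e13 coeff = (-5)*2 - (-4)*(-2) = -10 - 8 = -18
e23 coeff = (-2)*2 - (-4)*(-1) = -4 - 4 = -8
uv = 4 + 1*e12 - 18*e13 - 8*e23


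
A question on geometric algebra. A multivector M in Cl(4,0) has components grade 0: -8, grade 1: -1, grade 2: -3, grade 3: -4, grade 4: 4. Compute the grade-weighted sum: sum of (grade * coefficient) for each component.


Grade-weighted sum = sum of grade_k * coefficient_k
0*(-8) = 0
1*(-1) = -1
2*(-3) = -6
3*(-4) = -12
4*4 = 16
Total = 0 + (-1) + (-6) + (-12) + 16 = -3
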